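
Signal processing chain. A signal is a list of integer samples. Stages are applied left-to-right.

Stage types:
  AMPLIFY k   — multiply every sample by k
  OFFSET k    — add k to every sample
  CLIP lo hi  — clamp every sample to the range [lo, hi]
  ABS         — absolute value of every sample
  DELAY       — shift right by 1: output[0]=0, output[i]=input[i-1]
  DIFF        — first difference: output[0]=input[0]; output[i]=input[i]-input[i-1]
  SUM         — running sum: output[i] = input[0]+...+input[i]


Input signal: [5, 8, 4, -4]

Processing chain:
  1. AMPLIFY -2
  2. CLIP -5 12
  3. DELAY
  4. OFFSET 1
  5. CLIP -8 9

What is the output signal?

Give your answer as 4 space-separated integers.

Answer: 1 -4 -4 -4

Derivation:
Input: [5, 8, 4, -4]
Stage 1 (AMPLIFY -2): 5*-2=-10, 8*-2=-16, 4*-2=-8, -4*-2=8 -> [-10, -16, -8, 8]
Stage 2 (CLIP -5 12): clip(-10,-5,12)=-5, clip(-16,-5,12)=-5, clip(-8,-5,12)=-5, clip(8,-5,12)=8 -> [-5, -5, -5, 8]
Stage 3 (DELAY): [0, -5, -5, -5] = [0, -5, -5, -5] -> [0, -5, -5, -5]
Stage 4 (OFFSET 1): 0+1=1, -5+1=-4, -5+1=-4, -5+1=-4 -> [1, -4, -4, -4]
Stage 5 (CLIP -8 9): clip(1,-8,9)=1, clip(-4,-8,9)=-4, clip(-4,-8,9)=-4, clip(-4,-8,9)=-4 -> [1, -4, -4, -4]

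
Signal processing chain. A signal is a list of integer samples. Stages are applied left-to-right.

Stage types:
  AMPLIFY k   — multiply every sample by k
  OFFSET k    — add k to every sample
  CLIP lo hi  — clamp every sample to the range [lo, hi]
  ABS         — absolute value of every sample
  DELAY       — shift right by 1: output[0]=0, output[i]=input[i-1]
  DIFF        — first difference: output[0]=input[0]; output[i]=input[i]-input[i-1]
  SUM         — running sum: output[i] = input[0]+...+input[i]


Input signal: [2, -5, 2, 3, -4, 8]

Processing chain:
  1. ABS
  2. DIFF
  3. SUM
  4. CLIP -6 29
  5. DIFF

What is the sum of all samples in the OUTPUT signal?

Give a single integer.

Answer: 8

Derivation:
Input: [2, -5, 2, 3, -4, 8]
Stage 1 (ABS): |2|=2, |-5|=5, |2|=2, |3|=3, |-4|=4, |8|=8 -> [2, 5, 2, 3, 4, 8]
Stage 2 (DIFF): s[0]=2, 5-2=3, 2-5=-3, 3-2=1, 4-3=1, 8-4=4 -> [2, 3, -3, 1, 1, 4]
Stage 3 (SUM): sum[0..0]=2, sum[0..1]=5, sum[0..2]=2, sum[0..3]=3, sum[0..4]=4, sum[0..5]=8 -> [2, 5, 2, 3, 4, 8]
Stage 4 (CLIP -6 29): clip(2,-6,29)=2, clip(5,-6,29)=5, clip(2,-6,29)=2, clip(3,-6,29)=3, clip(4,-6,29)=4, clip(8,-6,29)=8 -> [2, 5, 2, 3, 4, 8]
Stage 5 (DIFF): s[0]=2, 5-2=3, 2-5=-3, 3-2=1, 4-3=1, 8-4=4 -> [2, 3, -3, 1, 1, 4]
Output sum: 8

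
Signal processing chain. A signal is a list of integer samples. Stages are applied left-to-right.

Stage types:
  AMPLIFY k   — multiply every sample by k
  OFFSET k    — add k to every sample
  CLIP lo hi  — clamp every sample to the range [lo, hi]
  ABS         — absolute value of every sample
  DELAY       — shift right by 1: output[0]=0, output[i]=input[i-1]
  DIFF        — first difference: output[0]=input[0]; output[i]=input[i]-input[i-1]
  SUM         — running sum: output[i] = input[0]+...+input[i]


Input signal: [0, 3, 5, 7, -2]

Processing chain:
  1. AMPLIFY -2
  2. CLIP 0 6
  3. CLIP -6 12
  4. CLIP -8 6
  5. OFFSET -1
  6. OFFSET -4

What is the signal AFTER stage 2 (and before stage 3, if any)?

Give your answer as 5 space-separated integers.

Input: [0, 3, 5, 7, -2]
Stage 1 (AMPLIFY -2): 0*-2=0, 3*-2=-6, 5*-2=-10, 7*-2=-14, -2*-2=4 -> [0, -6, -10, -14, 4]
Stage 2 (CLIP 0 6): clip(0,0,6)=0, clip(-6,0,6)=0, clip(-10,0,6)=0, clip(-14,0,6)=0, clip(4,0,6)=4 -> [0, 0, 0, 0, 4]

Answer: 0 0 0 0 4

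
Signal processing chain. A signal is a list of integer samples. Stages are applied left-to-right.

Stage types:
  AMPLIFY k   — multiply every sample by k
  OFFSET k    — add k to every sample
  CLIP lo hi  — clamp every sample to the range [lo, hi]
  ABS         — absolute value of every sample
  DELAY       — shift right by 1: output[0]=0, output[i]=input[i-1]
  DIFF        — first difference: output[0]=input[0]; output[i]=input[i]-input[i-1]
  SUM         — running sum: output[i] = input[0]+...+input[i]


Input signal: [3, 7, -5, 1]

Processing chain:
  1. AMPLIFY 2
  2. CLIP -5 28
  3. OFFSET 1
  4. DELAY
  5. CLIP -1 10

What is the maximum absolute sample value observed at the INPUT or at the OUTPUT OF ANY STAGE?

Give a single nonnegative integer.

Answer: 15

Derivation:
Input: [3, 7, -5, 1] (max |s|=7)
Stage 1 (AMPLIFY 2): 3*2=6, 7*2=14, -5*2=-10, 1*2=2 -> [6, 14, -10, 2] (max |s|=14)
Stage 2 (CLIP -5 28): clip(6,-5,28)=6, clip(14,-5,28)=14, clip(-10,-5,28)=-5, clip(2,-5,28)=2 -> [6, 14, -5, 2] (max |s|=14)
Stage 3 (OFFSET 1): 6+1=7, 14+1=15, -5+1=-4, 2+1=3 -> [7, 15, -4, 3] (max |s|=15)
Stage 4 (DELAY): [0, 7, 15, -4] = [0, 7, 15, -4] -> [0, 7, 15, -4] (max |s|=15)
Stage 5 (CLIP -1 10): clip(0,-1,10)=0, clip(7,-1,10)=7, clip(15,-1,10)=10, clip(-4,-1,10)=-1 -> [0, 7, 10, -1] (max |s|=10)
Overall max amplitude: 15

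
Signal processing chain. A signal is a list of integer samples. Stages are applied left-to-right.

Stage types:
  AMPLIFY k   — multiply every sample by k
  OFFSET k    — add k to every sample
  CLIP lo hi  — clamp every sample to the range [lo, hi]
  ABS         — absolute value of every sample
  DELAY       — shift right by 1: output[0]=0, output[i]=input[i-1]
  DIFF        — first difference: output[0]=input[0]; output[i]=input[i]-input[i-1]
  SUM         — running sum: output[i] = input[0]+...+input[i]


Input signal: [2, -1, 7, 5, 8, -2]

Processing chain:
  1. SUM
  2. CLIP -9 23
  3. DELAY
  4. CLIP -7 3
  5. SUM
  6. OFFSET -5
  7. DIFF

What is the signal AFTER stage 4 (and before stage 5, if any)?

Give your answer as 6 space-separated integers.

Answer: 0 2 1 3 3 3

Derivation:
Input: [2, -1, 7, 5, 8, -2]
Stage 1 (SUM): sum[0..0]=2, sum[0..1]=1, sum[0..2]=8, sum[0..3]=13, sum[0..4]=21, sum[0..5]=19 -> [2, 1, 8, 13, 21, 19]
Stage 2 (CLIP -9 23): clip(2,-9,23)=2, clip(1,-9,23)=1, clip(8,-9,23)=8, clip(13,-9,23)=13, clip(21,-9,23)=21, clip(19,-9,23)=19 -> [2, 1, 8, 13, 21, 19]
Stage 3 (DELAY): [0, 2, 1, 8, 13, 21] = [0, 2, 1, 8, 13, 21] -> [0, 2, 1, 8, 13, 21]
Stage 4 (CLIP -7 3): clip(0,-7,3)=0, clip(2,-7,3)=2, clip(1,-7,3)=1, clip(8,-7,3)=3, clip(13,-7,3)=3, clip(21,-7,3)=3 -> [0, 2, 1, 3, 3, 3]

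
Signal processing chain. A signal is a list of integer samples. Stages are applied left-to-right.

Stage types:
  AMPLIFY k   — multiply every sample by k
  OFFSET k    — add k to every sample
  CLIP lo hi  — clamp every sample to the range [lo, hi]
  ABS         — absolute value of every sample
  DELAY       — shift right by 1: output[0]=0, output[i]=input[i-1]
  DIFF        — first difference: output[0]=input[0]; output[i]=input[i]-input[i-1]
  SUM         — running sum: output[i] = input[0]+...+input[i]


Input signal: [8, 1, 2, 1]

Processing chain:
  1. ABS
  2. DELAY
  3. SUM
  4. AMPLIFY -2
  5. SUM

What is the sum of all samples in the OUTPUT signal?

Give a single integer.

Answer: -106

Derivation:
Input: [8, 1, 2, 1]
Stage 1 (ABS): |8|=8, |1|=1, |2|=2, |1|=1 -> [8, 1, 2, 1]
Stage 2 (DELAY): [0, 8, 1, 2] = [0, 8, 1, 2] -> [0, 8, 1, 2]
Stage 3 (SUM): sum[0..0]=0, sum[0..1]=8, sum[0..2]=9, sum[0..3]=11 -> [0, 8, 9, 11]
Stage 4 (AMPLIFY -2): 0*-2=0, 8*-2=-16, 9*-2=-18, 11*-2=-22 -> [0, -16, -18, -22]
Stage 5 (SUM): sum[0..0]=0, sum[0..1]=-16, sum[0..2]=-34, sum[0..3]=-56 -> [0, -16, -34, -56]
Output sum: -106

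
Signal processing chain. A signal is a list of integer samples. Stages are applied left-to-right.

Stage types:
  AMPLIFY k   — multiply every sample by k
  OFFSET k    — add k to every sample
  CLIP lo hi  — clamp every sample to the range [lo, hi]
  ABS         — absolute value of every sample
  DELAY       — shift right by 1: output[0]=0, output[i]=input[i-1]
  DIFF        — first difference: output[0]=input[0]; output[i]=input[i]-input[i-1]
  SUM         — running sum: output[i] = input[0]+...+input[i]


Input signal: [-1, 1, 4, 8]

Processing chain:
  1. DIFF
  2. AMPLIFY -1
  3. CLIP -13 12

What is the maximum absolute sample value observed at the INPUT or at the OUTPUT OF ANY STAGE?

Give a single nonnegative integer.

Answer: 8

Derivation:
Input: [-1, 1, 4, 8] (max |s|=8)
Stage 1 (DIFF): s[0]=-1, 1--1=2, 4-1=3, 8-4=4 -> [-1, 2, 3, 4] (max |s|=4)
Stage 2 (AMPLIFY -1): -1*-1=1, 2*-1=-2, 3*-1=-3, 4*-1=-4 -> [1, -2, -3, -4] (max |s|=4)
Stage 3 (CLIP -13 12): clip(1,-13,12)=1, clip(-2,-13,12)=-2, clip(-3,-13,12)=-3, clip(-4,-13,12)=-4 -> [1, -2, -3, -4] (max |s|=4)
Overall max amplitude: 8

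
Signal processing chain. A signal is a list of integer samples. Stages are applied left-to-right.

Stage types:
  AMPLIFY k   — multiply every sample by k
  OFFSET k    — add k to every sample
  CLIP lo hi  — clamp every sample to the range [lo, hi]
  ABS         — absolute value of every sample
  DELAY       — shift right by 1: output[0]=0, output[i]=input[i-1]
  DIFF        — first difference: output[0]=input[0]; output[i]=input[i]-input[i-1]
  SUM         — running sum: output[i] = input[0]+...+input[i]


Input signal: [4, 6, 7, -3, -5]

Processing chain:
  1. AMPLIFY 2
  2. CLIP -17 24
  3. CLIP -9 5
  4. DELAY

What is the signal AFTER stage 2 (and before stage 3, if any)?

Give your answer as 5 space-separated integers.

Answer: 8 12 14 -6 -10

Derivation:
Input: [4, 6, 7, -3, -5]
Stage 1 (AMPLIFY 2): 4*2=8, 6*2=12, 7*2=14, -3*2=-6, -5*2=-10 -> [8, 12, 14, -6, -10]
Stage 2 (CLIP -17 24): clip(8,-17,24)=8, clip(12,-17,24)=12, clip(14,-17,24)=14, clip(-6,-17,24)=-6, clip(-10,-17,24)=-10 -> [8, 12, 14, -6, -10]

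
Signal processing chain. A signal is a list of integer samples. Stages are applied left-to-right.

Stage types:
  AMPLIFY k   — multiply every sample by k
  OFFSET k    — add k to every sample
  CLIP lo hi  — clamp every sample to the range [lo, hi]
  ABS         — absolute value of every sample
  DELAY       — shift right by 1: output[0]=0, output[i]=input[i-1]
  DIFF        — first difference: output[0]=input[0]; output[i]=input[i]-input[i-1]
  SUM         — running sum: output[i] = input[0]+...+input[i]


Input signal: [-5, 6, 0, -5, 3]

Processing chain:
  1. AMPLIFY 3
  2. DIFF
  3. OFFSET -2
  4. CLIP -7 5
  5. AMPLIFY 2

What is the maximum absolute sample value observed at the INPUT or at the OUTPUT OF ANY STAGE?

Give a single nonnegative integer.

Input: [-5, 6, 0, -5, 3] (max |s|=6)
Stage 1 (AMPLIFY 3): -5*3=-15, 6*3=18, 0*3=0, -5*3=-15, 3*3=9 -> [-15, 18, 0, -15, 9] (max |s|=18)
Stage 2 (DIFF): s[0]=-15, 18--15=33, 0-18=-18, -15-0=-15, 9--15=24 -> [-15, 33, -18, -15, 24] (max |s|=33)
Stage 3 (OFFSET -2): -15+-2=-17, 33+-2=31, -18+-2=-20, -15+-2=-17, 24+-2=22 -> [-17, 31, -20, -17, 22] (max |s|=31)
Stage 4 (CLIP -7 5): clip(-17,-7,5)=-7, clip(31,-7,5)=5, clip(-20,-7,5)=-7, clip(-17,-7,5)=-7, clip(22,-7,5)=5 -> [-7, 5, -7, -7, 5] (max |s|=7)
Stage 5 (AMPLIFY 2): -7*2=-14, 5*2=10, -7*2=-14, -7*2=-14, 5*2=10 -> [-14, 10, -14, -14, 10] (max |s|=14)
Overall max amplitude: 33

Answer: 33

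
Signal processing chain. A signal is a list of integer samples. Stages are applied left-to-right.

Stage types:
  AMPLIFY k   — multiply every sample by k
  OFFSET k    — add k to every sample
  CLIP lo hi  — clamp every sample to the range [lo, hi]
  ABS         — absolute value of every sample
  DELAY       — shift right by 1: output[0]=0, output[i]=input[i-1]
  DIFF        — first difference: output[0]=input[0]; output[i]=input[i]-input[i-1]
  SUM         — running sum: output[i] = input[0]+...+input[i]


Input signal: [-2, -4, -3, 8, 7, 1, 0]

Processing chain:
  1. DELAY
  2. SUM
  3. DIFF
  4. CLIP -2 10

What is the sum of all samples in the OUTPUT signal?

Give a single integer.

Input: [-2, -4, -3, 8, 7, 1, 0]
Stage 1 (DELAY): [0, -2, -4, -3, 8, 7, 1] = [0, -2, -4, -3, 8, 7, 1] -> [0, -2, -4, -3, 8, 7, 1]
Stage 2 (SUM): sum[0..0]=0, sum[0..1]=-2, sum[0..2]=-6, sum[0..3]=-9, sum[0..4]=-1, sum[0..5]=6, sum[0..6]=7 -> [0, -2, -6, -9, -1, 6, 7]
Stage 3 (DIFF): s[0]=0, -2-0=-2, -6--2=-4, -9--6=-3, -1--9=8, 6--1=7, 7-6=1 -> [0, -2, -4, -3, 8, 7, 1]
Stage 4 (CLIP -2 10): clip(0,-2,10)=0, clip(-2,-2,10)=-2, clip(-4,-2,10)=-2, clip(-3,-2,10)=-2, clip(8,-2,10)=8, clip(7,-2,10)=7, clip(1,-2,10)=1 -> [0, -2, -2, -2, 8, 7, 1]
Output sum: 10

Answer: 10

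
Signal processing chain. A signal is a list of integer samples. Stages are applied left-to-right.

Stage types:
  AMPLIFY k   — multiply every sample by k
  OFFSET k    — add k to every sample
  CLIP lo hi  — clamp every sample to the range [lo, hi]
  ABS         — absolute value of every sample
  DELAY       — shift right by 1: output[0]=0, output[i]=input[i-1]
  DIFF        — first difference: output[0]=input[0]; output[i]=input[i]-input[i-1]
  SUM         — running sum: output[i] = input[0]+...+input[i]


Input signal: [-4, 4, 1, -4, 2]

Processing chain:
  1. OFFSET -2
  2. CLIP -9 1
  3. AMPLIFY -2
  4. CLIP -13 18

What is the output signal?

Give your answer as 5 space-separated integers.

Input: [-4, 4, 1, -4, 2]
Stage 1 (OFFSET -2): -4+-2=-6, 4+-2=2, 1+-2=-1, -4+-2=-6, 2+-2=0 -> [-6, 2, -1, -6, 0]
Stage 2 (CLIP -9 1): clip(-6,-9,1)=-6, clip(2,-9,1)=1, clip(-1,-9,1)=-1, clip(-6,-9,1)=-6, clip(0,-9,1)=0 -> [-6, 1, -1, -6, 0]
Stage 3 (AMPLIFY -2): -6*-2=12, 1*-2=-2, -1*-2=2, -6*-2=12, 0*-2=0 -> [12, -2, 2, 12, 0]
Stage 4 (CLIP -13 18): clip(12,-13,18)=12, clip(-2,-13,18)=-2, clip(2,-13,18)=2, clip(12,-13,18)=12, clip(0,-13,18)=0 -> [12, -2, 2, 12, 0]

Answer: 12 -2 2 12 0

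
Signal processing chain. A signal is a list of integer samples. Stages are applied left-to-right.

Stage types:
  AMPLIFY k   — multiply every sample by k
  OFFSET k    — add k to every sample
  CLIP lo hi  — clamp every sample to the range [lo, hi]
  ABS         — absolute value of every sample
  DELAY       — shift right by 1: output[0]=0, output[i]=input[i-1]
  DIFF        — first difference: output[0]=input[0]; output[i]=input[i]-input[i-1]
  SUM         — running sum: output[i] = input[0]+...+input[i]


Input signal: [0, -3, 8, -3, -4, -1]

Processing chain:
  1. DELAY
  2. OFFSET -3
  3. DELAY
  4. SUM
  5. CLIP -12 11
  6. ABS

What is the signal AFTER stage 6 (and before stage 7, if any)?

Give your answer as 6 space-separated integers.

Input: [0, -3, 8, -3, -4, -1]
Stage 1 (DELAY): [0, 0, -3, 8, -3, -4] = [0, 0, -3, 8, -3, -4] -> [0, 0, -3, 8, -3, -4]
Stage 2 (OFFSET -3): 0+-3=-3, 0+-3=-3, -3+-3=-6, 8+-3=5, -3+-3=-6, -4+-3=-7 -> [-3, -3, -6, 5, -6, -7]
Stage 3 (DELAY): [0, -3, -3, -6, 5, -6] = [0, -3, -3, -6, 5, -6] -> [0, -3, -3, -6, 5, -6]
Stage 4 (SUM): sum[0..0]=0, sum[0..1]=-3, sum[0..2]=-6, sum[0..3]=-12, sum[0..4]=-7, sum[0..5]=-13 -> [0, -3, -6, -12, -7, -13]
Stage 5 (CLIP -12 11): clip(0,-12,11)=0, clip(-3,-12,11)=-3, clip(-6,-12,11)=-6, clip(-12,-12,11)=-12, clip(-7,-12,11)=-7, clip(-13,-12,11)=-12 -> [0, -3, -6, -12, -7, -12]
Stage 6 (ABS): |0|=0, |-3|=3, |-6|=6, |-12|=12, |-7|=7, |-12|=12 -> [0, 3, 6, 12, 7, 12]

Answer: 0 3 6 12 7 12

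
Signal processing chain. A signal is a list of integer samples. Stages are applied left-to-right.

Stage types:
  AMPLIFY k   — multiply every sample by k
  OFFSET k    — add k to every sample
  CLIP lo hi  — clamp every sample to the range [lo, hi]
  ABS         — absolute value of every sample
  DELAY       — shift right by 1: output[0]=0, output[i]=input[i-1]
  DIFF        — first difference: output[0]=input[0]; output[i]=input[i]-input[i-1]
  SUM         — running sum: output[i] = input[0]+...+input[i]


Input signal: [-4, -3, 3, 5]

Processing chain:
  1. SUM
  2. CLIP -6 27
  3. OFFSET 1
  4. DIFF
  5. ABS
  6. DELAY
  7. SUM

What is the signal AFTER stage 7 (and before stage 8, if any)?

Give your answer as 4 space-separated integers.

Answer: 0 3 5 7

Derivation:
Input: [-4, -3, 3, 5]
Stage 1 (SUM): sum[0..0]=-4, sum[0..1]=-7, sum[0..2]=-4, sum[0..3]=1 -> [-4, -7, -4, 1]
Stage 2 (CLIP -6 27): clip(-4,-6,27)=-4, clip(-7,-6,27)=-6, clip(-4,-6,27)=-4, clip(1,-6,27)=1 -> [-4, -6, -4, 1]
Stage 3 (OFFSET 1): -4+1=-3, -6+1=-5, -4+1=-3, 1+1=2 -> [-3, -5, -3, 2]
Stage 4 (DIFF): s[0]=-3, -5--3=-2, -3--5=2, 2--3=5 -> [-3, -2, 2, 5]
Stage 5 (ABS): |-3|=3, |-2|=2, |2|=2, |5|=5 -> [3, 2, 2, 5]
Stage 6 (DELAY): [0, 3, 2, 2] = [0, 3, 2, 2] -> [0, 3, 2, 2]
Stage 7 (SUM): sum[0..0]=0, sum[0..1]=3, sum[0..2]=5, sum[0..3]=7 -> [0, 3, 5, 7]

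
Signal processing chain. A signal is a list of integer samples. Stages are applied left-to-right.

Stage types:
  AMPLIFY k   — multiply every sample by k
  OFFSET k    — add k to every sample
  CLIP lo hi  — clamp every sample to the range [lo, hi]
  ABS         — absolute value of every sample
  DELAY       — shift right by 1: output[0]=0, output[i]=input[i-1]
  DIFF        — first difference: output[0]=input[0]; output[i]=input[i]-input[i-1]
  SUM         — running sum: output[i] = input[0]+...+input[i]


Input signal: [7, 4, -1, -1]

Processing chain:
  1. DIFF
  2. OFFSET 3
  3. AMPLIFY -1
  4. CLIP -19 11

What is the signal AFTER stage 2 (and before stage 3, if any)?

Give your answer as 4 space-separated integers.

Input: [7, 4, -1, -1]
Stage 1 (DIFF): s[0]=7, 4-7=-3, -1-4=-5, -1--1=0 -> [7, -3, -5, 0]
Stage 2 (OFFSET 3): 7+3=10, -3+3=0, -5+3=-2, 0+3=3 -> [10, 0, -2, 3]

Answer: 10 0 -2 3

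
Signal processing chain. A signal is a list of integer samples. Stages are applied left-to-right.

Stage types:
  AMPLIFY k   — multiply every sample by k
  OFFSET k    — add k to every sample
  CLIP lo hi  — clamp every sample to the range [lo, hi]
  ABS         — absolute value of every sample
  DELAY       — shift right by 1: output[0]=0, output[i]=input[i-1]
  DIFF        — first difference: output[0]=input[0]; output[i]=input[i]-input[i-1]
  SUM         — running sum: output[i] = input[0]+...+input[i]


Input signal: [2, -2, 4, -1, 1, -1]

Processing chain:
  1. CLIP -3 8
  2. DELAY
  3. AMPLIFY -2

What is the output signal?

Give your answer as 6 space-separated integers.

Answer: 0 -4 4 -8 2 -2

Derivation:
Input: [2, -2, 4, -1, 1, -1]
Stage 1 (CLIP -3 8): clip(2,-3,8)=2, clip(-2,-3,8)=-2, clip(4,-3,8)=4, clip(-1,-3,8)=-1, clip(1,-3,8)=1, clip(-1,-3,8)=-1 -> [2, -2, 4, -1, 1, -1]
Stage 2 (DELAY): [0, 2, -2, 4, -1, 1] = [0, 2, -2, 4, -1, 1] -> [0, 2, -2, 4, -1, 1]
Stage 3 (AMPLIFY -2): 0*-2=0, 2*-2=-4, -2*-2=4, 4*-2=-8, -1*-2=2, 1*-2=-2 -> [0, -4, 4, -8, 2, -2]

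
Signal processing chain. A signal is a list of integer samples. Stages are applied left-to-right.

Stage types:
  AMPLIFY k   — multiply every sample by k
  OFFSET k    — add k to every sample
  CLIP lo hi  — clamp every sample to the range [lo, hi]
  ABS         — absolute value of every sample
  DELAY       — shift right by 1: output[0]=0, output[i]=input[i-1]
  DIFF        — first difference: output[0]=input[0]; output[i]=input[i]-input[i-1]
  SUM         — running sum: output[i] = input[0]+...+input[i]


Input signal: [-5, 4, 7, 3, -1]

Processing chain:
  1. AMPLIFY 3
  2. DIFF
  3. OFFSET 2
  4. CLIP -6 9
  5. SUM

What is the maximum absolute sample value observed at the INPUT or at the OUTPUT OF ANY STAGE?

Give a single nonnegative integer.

Input: [-5, 4, 7, 3, -1] (max |s|=7)
Stage 1 (AMPLIFY 3): -5*3=-15, 4*3=12, 7*3=21, 3*3=9, -1*3=-3 -> [-15, 12, 21, 9, -3] (max |s|=21)
Stage 2 (DIFF): s[0]=-15, 12--15=27, 21-12=9, 9-21=-12, -3-9=-12 -> [-15, 27, 9, -12, -12] (max |s|=27)
Stage 3 (OFFSET 2): -15+2=-13, 27+2=29, 9+2=11, -12+2=-10, -12+2=-10 -> [-13, 29, 11, -10, -10] (max |s|=29)
Stage 4 (CLIP -6 9): clip(-13,-6,9)=-6, clip(29,-6,9)=9, clip(11,-6,9)=9, clip(-10,-6,9)=-6, clip(-10,-6,9)=-6 -> [-6, 9, 9, -6, -6] (max |s|=9)
Stage 5 (SUM): sum[0..0]=-6, sum[0..1]=3, sum[0..2]=12, sum[0..3]=6, sum[0..4]=0 -> [-6, 3, 12, 6, 0] (max |s|=12)
Overall max amplitude: 29

Answer: 29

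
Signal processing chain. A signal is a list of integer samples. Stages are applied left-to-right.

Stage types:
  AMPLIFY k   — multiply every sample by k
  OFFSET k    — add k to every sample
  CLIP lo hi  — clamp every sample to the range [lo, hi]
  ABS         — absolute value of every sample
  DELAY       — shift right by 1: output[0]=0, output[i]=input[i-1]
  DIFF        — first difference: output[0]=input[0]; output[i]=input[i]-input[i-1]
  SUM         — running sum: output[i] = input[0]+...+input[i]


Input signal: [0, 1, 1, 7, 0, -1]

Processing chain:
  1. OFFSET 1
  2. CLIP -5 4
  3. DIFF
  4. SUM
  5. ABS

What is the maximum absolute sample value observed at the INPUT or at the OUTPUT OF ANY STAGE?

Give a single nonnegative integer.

Input: [0, 1, 1, 7, 0, -1] (max |s|=7)
Stage 1 (OFFSET 1): 0+1=1, 1+1=2, 1+1=2, 7+1=8, 0+1=1, -1+1=0 -> [1, 2, 2, 8, 1, 0] (max |s|=8)
Stage 2 (CLIP -5 4): clip(1,-5,4)=1, clip(2,-5,4)=2, clip(2,-5,4)=2, clip(8,-5,4)=4, clip(1,-5,4)=1, clip(0,-5,4)=0 -> [1, 2, 2, 4, 1, 0] (max |s|=4)
Stage 3 (DIFF): s[0]=1, 2-1=1, 2-2=0, 4-2=2, 1-4=-3, 0-1=-1 -> [1, 1, 0, 2, -3, -1] (max |s|=3)
Stage 4 (SUM): sum[0..0]=1, sum[0..1]=2, sum[0..2]=2, sum[0..3]=4, sum[0..4]=1, sum[0..5]=0 -> [1, 2, 2, 4, 1, 0] (max |s|=4)
Stage 5 (ABS): |1|=1, |2|=2, |2|=2, |4|=4, |1|=1, |0|=0 -> [1, 2, 2, 4, 1, 0] (max |s|=4)
Overall max amplitude: 8

Answer: 8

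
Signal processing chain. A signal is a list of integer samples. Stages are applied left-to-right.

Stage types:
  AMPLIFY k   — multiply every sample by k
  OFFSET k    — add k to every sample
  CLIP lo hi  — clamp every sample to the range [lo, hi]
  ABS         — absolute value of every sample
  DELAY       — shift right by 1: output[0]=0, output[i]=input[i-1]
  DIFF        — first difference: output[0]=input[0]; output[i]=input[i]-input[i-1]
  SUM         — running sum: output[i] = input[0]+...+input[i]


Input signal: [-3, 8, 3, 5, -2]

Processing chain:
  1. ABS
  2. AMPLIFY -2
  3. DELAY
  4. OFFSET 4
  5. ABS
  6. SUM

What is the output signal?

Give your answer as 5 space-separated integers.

Input: [-3, 8, 3, 5, -2]
Stage 1 (ABS): |-3|=3, |8|=8, |3|=3, |5|=5, |-2|=2 -> [3, 8, 3, 5, 2]
Stage 2 (AMPLIFY -2): 3*-2=-6, 8*-2=-16, 3*-2=-6, 5*-2=-10, 2*-2=-4 -> [-6, -16, -6, -10, -4]
Stage 3 (DELAY): [0, -6, -16, -6, -10] = [0, -6, -16, -6, -10] -> [0, -6, -16, -6, -10]
Stage 4 (OFFSET 4): 0+4=4, -6+4=-2, -16+4=-12, -6+4=-2, -10+4=-6 -> [4, -2, -12, -2, -6]
Stage 5 (ABS): |4|=4, |-2|=2, |-12|=12, |-2|=2, |-6|=6 -> [4, 2, 12, 2, 6]
Stage 6 (SUM): sum[0..0]=4, sum[0..1]=6, sum[0..2]=18, sum[0..3]=20, sum[0..4]=26 -> [4, 6, 18, 20, 26]

Answer: 4 6 18 20 26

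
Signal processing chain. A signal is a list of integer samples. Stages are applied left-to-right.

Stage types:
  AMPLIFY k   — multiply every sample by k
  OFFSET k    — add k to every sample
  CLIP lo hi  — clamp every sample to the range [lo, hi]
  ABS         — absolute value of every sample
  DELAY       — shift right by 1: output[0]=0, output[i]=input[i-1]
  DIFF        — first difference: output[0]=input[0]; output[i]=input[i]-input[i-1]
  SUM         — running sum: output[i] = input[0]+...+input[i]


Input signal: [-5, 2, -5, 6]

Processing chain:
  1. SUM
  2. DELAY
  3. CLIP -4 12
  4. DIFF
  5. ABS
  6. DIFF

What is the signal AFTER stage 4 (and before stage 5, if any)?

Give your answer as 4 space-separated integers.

Answer: 0 -4 1 -1

Derivation:
Input: [-5, 2, -5, 6]
Stage 1 (SUM): sum[0..0]=-5, sum[0..1]=-3, sum[0..2]=-8, sum[0..3]=-2 -> [-5, -3, -8, -2]
Stage 2 (DELAY): [0, -5, -3, -8] = [0, -5, -3, -8] -> [0, -5, -3, -8]
Stage 3 (CLIP -4 12): clip(0,-4,12)=0, clip(-5,-4,12)=-4, clip(-3,-4,12)=-3, clip(-8,-4,12)=-4 -> [0, -4, -3, -4]
Stage 4 (DIFF): s[0]=0, -4-0=-4, -3--4=1, -4--3=-1 -> [0, -4, 1, -1]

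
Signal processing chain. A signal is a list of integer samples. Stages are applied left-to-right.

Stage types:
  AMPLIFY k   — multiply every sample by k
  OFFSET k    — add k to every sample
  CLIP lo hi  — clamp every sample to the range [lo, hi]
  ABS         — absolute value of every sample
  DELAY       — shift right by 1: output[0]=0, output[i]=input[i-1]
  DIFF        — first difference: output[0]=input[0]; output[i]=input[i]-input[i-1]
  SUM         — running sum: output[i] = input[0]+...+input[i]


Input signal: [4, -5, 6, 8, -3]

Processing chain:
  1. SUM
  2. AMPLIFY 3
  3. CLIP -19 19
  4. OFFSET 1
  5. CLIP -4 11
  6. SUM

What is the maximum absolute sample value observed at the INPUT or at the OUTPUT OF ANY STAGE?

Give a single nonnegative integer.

Input: [4, -5, 6, 8, -3] (max |s|=8)
Stage 1 (SUM): sum[0..0]=4, sum[0..1]=-1, sum[0..2]=5, sum[0..3]=13, sum[0..4]=10 -> [4, -1, 5, 13, 10] (max |s|=13)
Stage 2 (AMPLIFY 3): 4*3=12, -1*3=-3, 5*3=15, 13*3=39, 10*3=30 -> [12, -3, 15, 39, 30] (max |s|=39)
Stage 3 (CLIP -19 19): clip(12,-19,19)=12, clip(-3,-19,19)=-3, clip(15,-19,19)=15, clip(39,-19,19)=19, clip(30,-19,19)=19 -> [12, -3, 15, 19, 19] (max |s|=19)
Stage 4 (OFFSET 1): 12+1=13, -3+1=-2, 15+1=16, 19+1=20, 19+1=20 -> [13, -2, 16, 20, 20] (max |s|=20)
Stage 5 (CLIP -4 11): clip(13,-4,11)=11, clip(-2,-4,11)=-2, clip(16,-4,11)=11, clip(20,-4,11)=11, clip(20,-4,11)=11 -> [11, -2, 11, 11, 11] (max |s|=11)
Stage 6 (SUM): sum[0..0]=11, sum[0..1]=9, sum[0..2]=20, sum[0..3]=31, sum[0..4]=42 -> [11, 9, 20, 31, 42] (max |s|=42)
Overall max amplitude: 42

Answer: 42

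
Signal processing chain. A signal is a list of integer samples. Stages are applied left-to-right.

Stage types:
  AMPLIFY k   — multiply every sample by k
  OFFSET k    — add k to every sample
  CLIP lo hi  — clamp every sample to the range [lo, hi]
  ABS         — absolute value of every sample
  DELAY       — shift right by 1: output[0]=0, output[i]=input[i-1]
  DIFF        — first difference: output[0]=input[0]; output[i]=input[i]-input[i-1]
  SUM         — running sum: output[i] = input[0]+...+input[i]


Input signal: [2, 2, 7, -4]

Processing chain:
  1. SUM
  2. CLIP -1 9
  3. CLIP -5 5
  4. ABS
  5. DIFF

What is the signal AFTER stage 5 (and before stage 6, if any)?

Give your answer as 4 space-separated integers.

Input: [2, 2, 7, -4]
Stage 1 (SUM): sum[0..0]=2, sum[0..1]=4, sum[0..2]=11, sum[0..3]=7 -> [2, 4, 11, 7]
Stage 2 (CLIP -1 9): clip(2,-1,9)=2, clip(4,-1,9)=4, clip(11,-1,9)=9, clip(7,-1,9)=7 -> [2, 4, 9, 7]
Stage 3 (CLIP -5 5): clip(2,-5,5)=2, clip(4,-5,5)=4, clip(9,-5,5)=5, clip(7,-5,5)=5 -> [2, 4, 5, 5]
Stage 4 (ABS): |2|=2, |4|=4, |5|=5, |5|=5 -> [2, 4, 5, 5]
Stage 5 (DIFF): s[0]=2, 4-2=2, 5-4=1, 5-5=0 -> [2, 2, 1, 0]

Answer: 2 2 1 0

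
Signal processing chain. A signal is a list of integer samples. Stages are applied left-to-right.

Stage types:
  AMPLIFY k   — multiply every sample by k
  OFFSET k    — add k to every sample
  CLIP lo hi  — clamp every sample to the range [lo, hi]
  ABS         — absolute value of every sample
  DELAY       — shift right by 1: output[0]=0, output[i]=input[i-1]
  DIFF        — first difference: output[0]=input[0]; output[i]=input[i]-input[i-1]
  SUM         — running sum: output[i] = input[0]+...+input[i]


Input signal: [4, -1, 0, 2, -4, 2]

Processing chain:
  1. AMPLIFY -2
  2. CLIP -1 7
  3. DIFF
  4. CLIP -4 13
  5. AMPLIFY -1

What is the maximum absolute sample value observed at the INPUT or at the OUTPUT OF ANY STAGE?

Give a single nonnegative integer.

Answer: 8

Derivation:
Input: [4, -1, 0, 2, -4, 2] (max |s|=4)
Stage 1 (AMPLIFY -2): 4*-2=-8, -1*-2=2, 0*-2=0, 2*-2=-4, -4*-2=8, 2*-2=-4 -> [-8, 2, 0, -4, 8, -4] (max |s|=8)
Stage 2 (CLIP -1 7): clip(-8,-1,7)=-1, clip(2,-1,7)=2, clip(0,-1,7)=0, clip(-4,-1,7)=-1, clip(8,-1,7)=7, clip(-4,-1,7)=-1 -> [-1, 2, 0, -1, 7, -1] (max |s|=7)
Stage 3 (DIFF): s[0]=-1, 2--1=3, 0-2=-2, -1-0=-1, 7--1=8, -1-7=-8 -> [-1, 3, -2, -1, 8, -8] (max |s|=8)
Stage 4 (CLIP -4 13): clip(-1,-4,13)=-1, clip(3,-4,13)=3, clip(-2,-4,13)=-2, clip(-1,-4,13)=-1, clip(8,-4,13)=8, clip(-8,-4,13)=-4 -> [-1, 3, -2, -1, 8, -4] (max |s|=8)
Stage 5 (AMPLIFY -1): -1*-1=1, 3*-1=-3, -2*-1=2, -1*-1=1, 8*-1=-8, -4*-1=4 -> [1, -3, 2, 1, -8, 4] (max |s|=8)
Overall max amplitude: 8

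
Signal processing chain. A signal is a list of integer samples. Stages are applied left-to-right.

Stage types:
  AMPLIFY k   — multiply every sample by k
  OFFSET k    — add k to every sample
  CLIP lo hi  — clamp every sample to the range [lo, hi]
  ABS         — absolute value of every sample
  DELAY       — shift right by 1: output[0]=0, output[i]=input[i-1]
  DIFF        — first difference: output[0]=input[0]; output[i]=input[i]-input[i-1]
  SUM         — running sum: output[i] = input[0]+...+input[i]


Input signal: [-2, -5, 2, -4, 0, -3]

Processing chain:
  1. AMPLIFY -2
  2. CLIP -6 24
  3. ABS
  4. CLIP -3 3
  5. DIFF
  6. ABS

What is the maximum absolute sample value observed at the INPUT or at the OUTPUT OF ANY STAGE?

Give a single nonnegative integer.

Answer: 10

Derivation:
Input: [-2, -5, 2, -4, 0, -3] (max |s|=5)
Stage 1 (AMPLIFY -2): -2*-2=4, -5*-2=10, 2*-2=-4, -4*-2=8, 0*-2=0, -3*-2=6 -> [4, 10, -4, 8, 0, 6] (max |s|=10)
Stage 2 (CLIP -6 24): clip(4,-6,24)=4, clip(10,-6,24)=10, clip(-4,-6,24)=-4, clip(8,-6,24)=8, clip(0,-6,24)=0, clip(6,-6,24)=6 -> [4, 10, -4, 8, 0, 6] (max |s|=10)
Stage 3 (ABS): |4|=4, |10|=10, |-4|=4, |8|=8, |0|=0, |6|=6 -> [4, 10, 4, 8, 0, 6] (max |s|=10)
Stage 4 (CLIP -3 3): clip(4,-3,3)=3, clip(10,-3,3)=3, clip(4,-3,3)=3, clip(8,-3,3)=3, clip(0,-3,3)=0, clip(6,-3,3)=3 -> [3, 3, 3, 3, 0, 3] (max |s|=3)
Stage 5 (DIFF): s[0]=3, 3-3=0, 3-3=0, 3-3=0, 0-3=-3, 3-0=3 -> [3, 0, 0, 0, -3, 3] (max |s|=3)
Stage 6 (ABS): |3|=3, |0|=0, |0|=0, |0|=0, |-3|=3, |3|=3 -> [3, 0, 0, 0, 3, 3] (max |s|=3)
Overall max amplitude: 10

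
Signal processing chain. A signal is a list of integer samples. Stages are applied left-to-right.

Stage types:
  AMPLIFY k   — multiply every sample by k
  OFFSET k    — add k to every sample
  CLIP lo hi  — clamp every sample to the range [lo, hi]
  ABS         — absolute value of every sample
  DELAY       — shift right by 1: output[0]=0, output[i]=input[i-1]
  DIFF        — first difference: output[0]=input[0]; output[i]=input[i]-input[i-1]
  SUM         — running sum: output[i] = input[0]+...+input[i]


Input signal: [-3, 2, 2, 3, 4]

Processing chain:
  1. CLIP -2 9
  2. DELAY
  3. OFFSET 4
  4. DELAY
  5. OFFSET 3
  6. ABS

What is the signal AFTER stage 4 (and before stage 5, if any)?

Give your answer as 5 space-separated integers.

Input: [-3, 2, 2, 3, 4]
Stage 1 (CLIP -2 9): clip(-3,-2,9)=-2, clip(2,-2,9)=2, clip(2,-2,9)=2, clip(3,-2,9)=3, clip(4,-2,9)=4 -> [-2, 2, 2, 3, 4]
Stage 2 (DELAY): [0, -2, 2, 2, 3] = [0, -2, 2, 2, 3] -> [0, -2, 2, 2, 3]
Stage 3 (OFFSET 4): 0+4=4, -2+4=2, 2+4=6, 2+4=6, 3+4=7 -> [4, 2, 6, 6, 7]
Stage 4 (DELAY): [0, 4, 2, 6, 6] = [0, 4, 2, 6, 6] -> [0, 4, 2, 6, 6]

Answer: 0 4 2 6 6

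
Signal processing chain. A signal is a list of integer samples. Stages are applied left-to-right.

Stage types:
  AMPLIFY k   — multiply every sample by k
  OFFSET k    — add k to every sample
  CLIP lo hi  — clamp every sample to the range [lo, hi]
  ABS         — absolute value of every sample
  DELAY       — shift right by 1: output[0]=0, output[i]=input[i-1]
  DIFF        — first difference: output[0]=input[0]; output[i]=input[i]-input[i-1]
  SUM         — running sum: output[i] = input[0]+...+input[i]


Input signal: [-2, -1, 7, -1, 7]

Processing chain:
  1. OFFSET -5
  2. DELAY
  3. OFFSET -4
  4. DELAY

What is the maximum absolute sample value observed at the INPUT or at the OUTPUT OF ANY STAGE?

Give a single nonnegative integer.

Answer: 11

Derivation:
Input: [-2, -1, 7, -1, 7] (max |s|=7)
Stage 1 (OFFSET -5): -2+-5=-7, -1+-5=-6, 7+-5=2, -1+-5=-6, 7+-5=2 -> [-7, -6, 2, -6, 2] (max |s|=7)
Stage 2 (DELAY): [0, -7, -6, 2, -6] = [0, -7, -6, 2, -6] -> [0, -7, -6, 2, -6] (max |s|=7)
Stage 3 (OFFSET -4): 0+-4=-4, -7+-4=-11, -6+-4=-10, 2+-4=-2, -6+-4=-10 -> [-4, -11, -10, -2, -10] (max |s|=11)
Stage 4 (DELAY): [0, -4, -11, -10, -2] = [0, -4, -11, -10, -2] -> [0, -4, -11, -10, -2] (max |s|=11)
Overall max amplitude: 11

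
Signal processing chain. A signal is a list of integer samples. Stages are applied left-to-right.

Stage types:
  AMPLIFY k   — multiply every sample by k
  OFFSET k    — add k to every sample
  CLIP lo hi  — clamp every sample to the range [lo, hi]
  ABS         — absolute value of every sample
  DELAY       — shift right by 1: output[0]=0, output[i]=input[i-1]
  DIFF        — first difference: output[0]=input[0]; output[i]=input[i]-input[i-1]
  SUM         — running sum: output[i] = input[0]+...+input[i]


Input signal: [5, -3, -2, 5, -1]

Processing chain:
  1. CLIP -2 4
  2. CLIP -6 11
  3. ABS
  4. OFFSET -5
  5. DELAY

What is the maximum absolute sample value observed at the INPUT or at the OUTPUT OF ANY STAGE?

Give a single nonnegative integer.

Input: [5, -3, -2, 5, -1] (max |s|=5)
Stage 1 (CLIP -2 4): clip(5,-2,4)=4, clip(-3,-2,4)=-2, clip(-2,-2,4)=-2, clip(5,-2,4)=4, clip(-1,-2,4)=-1 -> [4, -2, -2, 4, -1] (max |s|=4)
Stage 2 (CLIP -6 11): clip(4,-6,11)=4, clip(-2,-6,11)=-2, clip(-2,-6,11)=-2, clip(4,-6,11)=4, clip(-1,-6,11)=-1 -> [4, -2, -2, 4, -1] (max |s|=4)
Stage 3 (ABS): |4|=4, |-2|=2, |-2|=2, |4|=4, |-1|=1 -> [4, 2, 2, 4, 1] (max |s|=4)
Stage 4 (OFFSET -5): 4+-5=-1, 2+-5=-3, 2+-5=-3, 4+-5=-1, 1+-5=-4 -> [-1, -3, -3, -1, -4] (max |s|=4)
Stage 5 (DELAY): [0, -1, -3, -3, -1] = [0, -1, -3, -3, -1] -> [0, -1, -3, -3, -1] (max |s|=3)
Overall max amplitude: 5

Answer: 5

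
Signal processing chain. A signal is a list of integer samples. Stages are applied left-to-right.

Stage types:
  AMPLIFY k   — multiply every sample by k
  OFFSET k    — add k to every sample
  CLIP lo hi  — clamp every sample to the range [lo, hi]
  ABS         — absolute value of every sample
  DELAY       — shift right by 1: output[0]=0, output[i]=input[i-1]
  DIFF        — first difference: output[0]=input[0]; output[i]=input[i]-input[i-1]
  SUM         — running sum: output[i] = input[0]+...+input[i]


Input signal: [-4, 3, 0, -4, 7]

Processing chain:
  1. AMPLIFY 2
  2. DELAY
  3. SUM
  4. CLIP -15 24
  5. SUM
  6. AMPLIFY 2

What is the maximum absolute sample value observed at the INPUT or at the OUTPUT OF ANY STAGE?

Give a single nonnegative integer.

Answer: 44

Derivation:
Input: [-4, 3, 0, -4, 7] (max |s|=7)
Stage 1 (AMPLIFY 2): -4*2=-8, 3*2=6, 0*2=0, -4*2=-8, 7*2=14 -> [-8, 6, 0, -8, 14] (max |s|=14)
Stage 2 (DELAY): [0, -8, 6, 0, -8] = [0, -8, 6, 0, -8] -> [0, -8, 6, 0, -8] (max |s|=8)
Stage 3 (SUM): sum[0..0]=0, sum[0..1]=-8, sum[0..2]=-2, sum[0..3]=-2, sum[0..4]=-10 -> [0, -8, -2, -2, -10] (max |s|=10)
Stage 4 (CLIP -15 24): clip(0,-15,24)=0, clip(-8,-15,24)=-8, clip(-2,-15,24)=-2, clip(-2,-15,24)=-2, clip(-10,-15,24)=-10 -> [0, -8, -2, -2, -10] (max |s|=10)
Stage 5 (SUM): sum[0..0]=0, sum[0..1]=-8, sum[0..2]=-10, sum[0..3]=-12, sum[0..4]=-22 -> [0, -8, -10, -12, -22] (max |s|=22)
Stage 6 (AMPLIFY 2): 0*2=0, -8*2=-16, -10*2=-20, -12*2=-24, -22*2=-44 -> [0, -16, -20, -24, -44] (max |s|=44)
Overall max amplitude: 44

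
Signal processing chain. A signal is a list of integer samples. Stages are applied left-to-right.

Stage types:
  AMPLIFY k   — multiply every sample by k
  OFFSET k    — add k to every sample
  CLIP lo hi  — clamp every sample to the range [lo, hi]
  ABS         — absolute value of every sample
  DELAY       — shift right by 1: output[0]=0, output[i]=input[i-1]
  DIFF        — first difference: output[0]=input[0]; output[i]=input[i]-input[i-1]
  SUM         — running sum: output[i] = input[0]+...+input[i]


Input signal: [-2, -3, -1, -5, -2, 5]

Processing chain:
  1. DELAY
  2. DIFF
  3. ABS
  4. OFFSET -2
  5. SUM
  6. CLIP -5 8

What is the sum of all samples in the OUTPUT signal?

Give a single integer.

Answer: -11

Derivation:
Input: [-2, -3, -1, -5, -2, 5]
Stage 1 (DELAY): [0, -2, -3, -1, -5, -2] = [0, -2, -3, -1, -5, -2] -> [0, -2, -3, -1, -5, -2]
Stage 2 (DIFF): s[0]=0, -2-0=-2, -3--2=-1, -1--3=2, -5--1=-4, -2--5=3 -> [0, -2, -1, 2, -4, 3]
Stage 3 (ABS): |0|=0, |-2|=2, |-1|=1, |2|=2, |-4|=4, |3|=3 -> [0, 2, 1, 2, 4, 3]
Stage 4 (OFFSET -2): 0+-2=-2, 2+-2=0, 1+-2=-1, 2+-2=0, 4+-2=2, 3+-2=1 -> [-2, 0, -1, 0, 2, 1]
Stage 5 (SUM): sum[0..0]=-2, sum[0..1]=-2, sum[0..2]=-3, sum[0..3]=-3, sum[0..4]=-1, sum[0..5]=0 -> [-2, -2, -3, -3, -1, 0]
Stage 6 (CLIP -5 8): clip(-2,-5,8)=-2, clip(-2,-5,8)=-2, clip(-3,-5,8)=-3, clip(-3,-5,8)=-3, clip(-1,-5,8)=-1, clip(0,-5,8)=0 -> [-2, -2, -3, -3, -1, 0]
Output sum: -11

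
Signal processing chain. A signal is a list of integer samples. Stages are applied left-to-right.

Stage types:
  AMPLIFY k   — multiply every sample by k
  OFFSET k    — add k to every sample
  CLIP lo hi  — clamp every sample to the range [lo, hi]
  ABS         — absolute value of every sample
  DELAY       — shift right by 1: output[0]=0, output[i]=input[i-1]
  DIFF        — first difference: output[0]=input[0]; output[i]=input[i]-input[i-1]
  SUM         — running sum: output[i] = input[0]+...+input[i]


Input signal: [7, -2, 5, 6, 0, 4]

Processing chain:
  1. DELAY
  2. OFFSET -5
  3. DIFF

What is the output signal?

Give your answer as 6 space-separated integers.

Answer: -5 7 -9 7 1 -6

Derivation:
Input: [7, -2, 5, 6, 0, 4]
Stage 1 (DELAY): [0, 7, -2, 5, 6, 0] = [0, 7, -2, 5, 6, 0] -> [0, 7, -2, 5, 6, 0]
Stage 2 (OFFSET -5): 0+-5=-5, 7+-5=2, -2+-5=-7, 5+-5=0, 6+-5=1, 0+-5=-5 -> [-5, 2, -7, 0, 1, -5]
Stage 3 (DIFF): s[0]=-5, 2--5=7, -7-2=-9, 0--7=7, 1-0=1, -5-1=-6 -> [-5, 7, -9, 7, 1, -6]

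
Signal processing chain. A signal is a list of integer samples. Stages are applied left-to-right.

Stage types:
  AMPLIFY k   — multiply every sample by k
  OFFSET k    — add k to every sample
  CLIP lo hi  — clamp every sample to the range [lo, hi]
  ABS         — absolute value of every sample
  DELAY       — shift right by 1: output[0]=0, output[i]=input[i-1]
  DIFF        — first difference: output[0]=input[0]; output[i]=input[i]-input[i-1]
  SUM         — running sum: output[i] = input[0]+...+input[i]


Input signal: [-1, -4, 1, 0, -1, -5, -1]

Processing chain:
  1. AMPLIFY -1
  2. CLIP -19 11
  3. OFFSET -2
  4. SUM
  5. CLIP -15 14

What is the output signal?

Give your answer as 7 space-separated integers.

Answer: -1 1 -2 -4 -5 -2 -3

Derivation:
Input: [-1, -4, 1, 0, -1, -5, -1]
Stage 1 (AMPLIFY -1): -1*-1=1, -4*-1=4, 1*-1=-1, 0*-1=0, -1*-1=1, -5*-1=5, -1*-1=1 -> [1, 4, -1, 0, 1, 5, 1]
Stage 2 (CLIP -19 11): clip(1,-19,11)=1, clip(4,-19,11)=4, clip(-1,-19,11)=-1, clip(0,-19,11)=0, clip(1,-19,11)=1, clip(5,-19,11)=5, clip(1,-19,11)=1 -> [1, 4, -1, 0, 1, 5, 1]
Stage 3 (OFFSET -2): 1+-2=-1, 4+-2=2, -1+-2=-3, 0+-2=-2, 1+-2=-1, 5+-2=3, 1+-2=-1 -> [-1, 2, -3, -2, -1, 3, -1]
Stage 4 (SUM): sum[0..0]=-1, sum[0..1]=1, sum[0..2]=-2, sum[0..3]=-4, sum[0..4]=-5, sum[0..5]=-2, sum[0..6]=-3 -> [-1, 1, -2, -4, -5, -2, -3]
Stage 5 (CLIP -15 14): clip(-1,-15,14)=-1, clip(1,-15,14)=1, clip(-2,-15,14)=-2, clip(-4,-15,14)=-4, clip(-5,-15,14)=-5, clip(-2,-15,14)=-2, clip(-3,-15,14)=-3 -> [-1, 1, -2, -4, -5, -2, -3]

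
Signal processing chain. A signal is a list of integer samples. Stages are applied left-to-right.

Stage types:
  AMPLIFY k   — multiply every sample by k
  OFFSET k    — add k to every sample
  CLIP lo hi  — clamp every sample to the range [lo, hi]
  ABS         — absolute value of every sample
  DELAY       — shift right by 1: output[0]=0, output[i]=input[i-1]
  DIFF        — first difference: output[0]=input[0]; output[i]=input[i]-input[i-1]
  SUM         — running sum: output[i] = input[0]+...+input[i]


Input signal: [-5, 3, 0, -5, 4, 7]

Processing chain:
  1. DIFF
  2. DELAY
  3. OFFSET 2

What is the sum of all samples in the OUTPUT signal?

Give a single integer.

Input: [-5, 3, 0, -5, 4, 7]
Stage 1 (DIFF): s[0]=-5, 3--5=8, 0-3=-3, -5-0=-5, 4--5=9, 7-4=3 -> [-5, 8, -3, -5, 9, 3]
Stage 2 (DELAY): [0, -5, 8, -3, -5, 9] = [0, -5, 8, -3, -5, 9] -> [0, -5, 8, -3, -5, 9]
Stage 3 (OFFSET 2): 0+2=2, -5+2=-3, 8+2=10, -3+2=-1, -5+2=-3, 9+2=11 -> [2, -3, 10, -1, -3, 11]
Output sum: 16

Answer: 16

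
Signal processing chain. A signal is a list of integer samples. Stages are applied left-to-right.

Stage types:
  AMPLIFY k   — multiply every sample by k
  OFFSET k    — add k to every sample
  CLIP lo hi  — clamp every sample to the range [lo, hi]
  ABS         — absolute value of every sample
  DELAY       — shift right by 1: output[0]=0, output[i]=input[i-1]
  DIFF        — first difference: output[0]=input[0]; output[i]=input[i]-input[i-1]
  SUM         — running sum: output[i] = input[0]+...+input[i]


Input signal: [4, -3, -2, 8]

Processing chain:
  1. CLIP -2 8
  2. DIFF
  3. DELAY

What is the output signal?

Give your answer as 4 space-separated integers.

Input: [4, -3, -2, 8]
Stage 1 (CLIP -2 8): clip(4,-2,8)=4, clip(-3,-2,8)=-2, clip(-2,-2,8)=-2, clip(8,-2,8)=8 -> [4, -2, -2, 8]
Stage 2 (DIFF): s[0]=4, -2-4=-6, -2--2=0, 8--2=10 -> [4, -6, 0, 10]
Stage 3 (DELAY): [0, 4, -6, 0] = [0, 4, -6, 0] -> [0, 4, -6, 0]

Answer: 0 4 -6 0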